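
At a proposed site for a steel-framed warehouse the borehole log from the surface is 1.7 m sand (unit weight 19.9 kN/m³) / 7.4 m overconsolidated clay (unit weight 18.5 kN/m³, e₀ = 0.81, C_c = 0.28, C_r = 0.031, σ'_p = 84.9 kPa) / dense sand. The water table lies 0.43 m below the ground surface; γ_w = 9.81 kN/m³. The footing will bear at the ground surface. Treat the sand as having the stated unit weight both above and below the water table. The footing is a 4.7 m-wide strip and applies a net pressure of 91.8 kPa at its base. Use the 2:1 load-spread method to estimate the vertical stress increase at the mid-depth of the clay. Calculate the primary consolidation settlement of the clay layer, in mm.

S_c ≈ 87.7 mm

Mid-depth of clay below the ground surface: z = 1.7 + 7.4/2 = 5.4 m.
Total vertical stress at mid-clay: σ_v = 19.9×1.7 + 18.5×3.7 = 102.28 kPa.
Pore pressure: u = 9.81×(5.4 − 0.43) = 48.756 kPa.
Initial effective stress: σ'_0 = σ_v − u = 102.28 − 48.756 = 53.524 kPa.
Stress increase at mid-clay by the 2:1 spreading method:
Δσ = qB/(B+z) = 91.8×4.7/(4.7+5.4) = 42.719 kPa
Final effective stress: σ'_f = 53.524 + 42.719 = 96.243 kPa.
σ'_f = 96.243 > σ'_p = 84.9 kPa, so the stress path crosses the preconsolidation pressure — recompression up to σ'_p, then virgin compression beyond:
S_c = H/(1+e₀)·[C_r·log₁₀(σ'_p/σ'_0) + C_c·log₁₀(σ'_f/σ'_p)]
    = 7.4/1.81 × [0.031×log₁₀(84.9/53.524) + 0.28×log₁₀(96.243/84.9)]
    = 4.0884 × [0.0062111 + 0.015249] = 0.08774 m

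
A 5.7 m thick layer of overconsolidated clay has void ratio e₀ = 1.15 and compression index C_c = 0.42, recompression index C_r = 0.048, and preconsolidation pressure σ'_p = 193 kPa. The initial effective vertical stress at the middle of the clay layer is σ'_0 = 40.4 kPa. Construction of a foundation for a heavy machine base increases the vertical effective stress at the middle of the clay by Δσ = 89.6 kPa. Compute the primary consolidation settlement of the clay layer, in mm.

Final effective stress: σ'_f = 40.4 + 89.6 = 130 kPa.
σ'_f = 130 ≤ σ'_p = 193 kPa, so the clay remains overconsolidated and only the recompression index applies:
S_c = C_r·H/(1+e₀)·log₁₀(σ'_f/σ'_0) = 0.048×5.7/2.15×log₁₀(130/40.4)
    = 0.12726 × 0.50756 = 0.06459 m

S_c ≈ 64.6 mm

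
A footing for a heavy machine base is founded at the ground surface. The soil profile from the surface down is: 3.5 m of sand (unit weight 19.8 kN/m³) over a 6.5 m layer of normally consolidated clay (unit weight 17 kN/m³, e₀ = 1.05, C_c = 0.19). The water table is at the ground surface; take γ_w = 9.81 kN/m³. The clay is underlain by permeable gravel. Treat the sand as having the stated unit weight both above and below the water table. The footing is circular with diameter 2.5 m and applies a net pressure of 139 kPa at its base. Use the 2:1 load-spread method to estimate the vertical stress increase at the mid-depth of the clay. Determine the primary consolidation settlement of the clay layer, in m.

S_c ≈ 0.042 m

Mid-depth of clay below the ground surface: z = 3.5 + 6.5/2 = 6.75 m.
Total vertical stress at mid-clay: σ_v = 19.8×3.5 + 17×3.25 = 124.55 kPa.
Pore pressure: u = 9.81×(6.75 − 0) = 66.218 kPa.
Initial effective stress: σ'_0 = σ_v − u = 124.55 − 66.218 = 58.332 kPa.
Stress increase at mid-clay by the 2:1 spreading method:
Δσ ≈ qD²/(D+z)² = 139×2.5²/(2.5+6.75)² = 10.153 kPa
Final effective stress: σ'_f = σ'_0 + Δσ = 58.332 + 10.153 = 68.485 kPa.
Normally consolidated clay, so the full stress increment lies on the virgin compression line:
S_c = C_c·H/(1+e₀)·log₁₀(σ'_f/σ'_0) = 0.19×6.5/(1+1.05)×log₁₀(68.485/58.332)
    = 0.60244 × 0.069689 = 0.04198 m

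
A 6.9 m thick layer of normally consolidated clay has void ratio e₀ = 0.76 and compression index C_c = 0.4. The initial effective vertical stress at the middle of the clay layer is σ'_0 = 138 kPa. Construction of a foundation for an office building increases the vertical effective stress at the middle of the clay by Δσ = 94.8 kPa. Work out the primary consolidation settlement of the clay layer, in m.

Final effective stress: σ'_f = σ'_0 + Δσ = 138 + 94.8 = 232.8 kPa.
Normally consolidated clay, so the full stress increment lies on the virgin compression line:
S_c = C_c·H/(1+e₀)·log₁₀(σ'_f/σ'_0) = 0.4×6.9/(1+0.76)×log₁₀(232.8/138)
    = 1.5682 × 0.2271 = 0.3561 m

S_c ≈ 0.356 m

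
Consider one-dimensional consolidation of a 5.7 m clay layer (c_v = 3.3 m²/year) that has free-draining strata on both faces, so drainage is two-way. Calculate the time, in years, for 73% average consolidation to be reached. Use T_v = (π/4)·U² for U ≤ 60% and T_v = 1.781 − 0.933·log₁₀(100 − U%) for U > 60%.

Drainage path length: H_d = H/2 = 2.85 m (double drainage).
U > 60%: T_v = 1.781 − 0.933·log₁₀(100 − 73) = 0.44554.
t = T_v·H_d²/c_v = 0.44554×2.85²/3.3 = 1.097 years.

t ≈ 1.1 years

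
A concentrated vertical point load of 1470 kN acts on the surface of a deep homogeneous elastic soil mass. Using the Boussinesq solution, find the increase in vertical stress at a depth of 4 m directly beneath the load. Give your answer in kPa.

Boussinesq vertical stress below a point load on an elastic half-space:
Δσ_z = 3P/(2πz²) · [1 + (r/z)²]^(−5/2)
r/z = 0/4 = 0; [1+(r/z)²]^(−5/2) = 1.
Δσ_z = 3×1470/(2π×4²) × 1 = 43.867 × 1 = 43.87 kPa

Δσ_z ≈ 43.9 kPa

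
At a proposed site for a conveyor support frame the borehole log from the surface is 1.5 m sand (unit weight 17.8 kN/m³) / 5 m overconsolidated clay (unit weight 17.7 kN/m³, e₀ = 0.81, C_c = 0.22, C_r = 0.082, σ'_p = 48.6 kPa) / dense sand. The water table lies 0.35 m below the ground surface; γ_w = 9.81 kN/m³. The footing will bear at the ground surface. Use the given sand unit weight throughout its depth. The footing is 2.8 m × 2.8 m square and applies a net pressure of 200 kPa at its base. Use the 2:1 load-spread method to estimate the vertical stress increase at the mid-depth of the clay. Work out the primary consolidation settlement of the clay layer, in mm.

S_c ≈ 125 mm

Mid-depth of clay below the ground surface: z = 1.5 + 5/2 = 4 m.
Total vertical stress at mid-clay: σ_v = 17.8×1.5 + 17.7×2.5 = 70.95 kPa.
Pore pressure: u = 9.81×(4 − 0.35) = 35.806 kPa.
Initial effective stress: σ'_0 = σ_v − u = 70.95 − 35.806 = 35.144 kPa.
Stress increase at mid-clay by the 2:1 spreading method:
Δσ = qBL/((B+z)(L+z)) = 200×2.8×2.8/((2.8+4)(2.8+4)) = 33.91 kPa
Final effective stress: σ'_f = 35.144 + 33.91 = 69.054 kPa.
σ'_f = 69.054 > σ'_p = 48.6 kPa, so the stress path crosses the preconsolidation pressure — recompression up to σ'_p, then virgin compression beyond:
S_c = H/(1+e₀)·[C_r·log₁₀(σ'_p/σ'_0) + C_c·log₁₀(σ'_f/σ'_p)]
    = 5/1.81 × [0.082×log₁₀(48.6/35.144) + 0.22×log₁₀(69.054/48.6)]
    = 2.7624 × [0.011544 + 0.033562] = 0.1246 m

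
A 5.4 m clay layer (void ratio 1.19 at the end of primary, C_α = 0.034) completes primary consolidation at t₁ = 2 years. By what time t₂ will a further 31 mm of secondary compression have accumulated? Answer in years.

S_s = C_α·H/(1+e_p)·log₁₀(t₂/t₁) ⇒ log₁₀(t₂/t₁) = S_s·(1+e_p)/(C_α·H).
log₁₀(t₂/t₁) = 0.031 × (1+1.19) / (0.034×5.4) = 0.3698
t₂ = t₁ × 10^0.3698 = 2 × 2.343 = 4.686 years

t₂ ≈ 4.69 years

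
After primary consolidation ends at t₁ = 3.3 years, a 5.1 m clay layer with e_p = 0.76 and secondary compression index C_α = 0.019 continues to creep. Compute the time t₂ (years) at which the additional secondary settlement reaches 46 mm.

t₂ ≈ 22.6 years

S_s = C_α·H/(1+e_p)·log₁₀(t₂/t₁) ⇒ log₁₀(t₂/t₁) = S_s·(1+e_p)/(C_α·H).
log₁₀(t₂/t₁) = 0.046 × (1+0.76) / (0.019×5.1) = 0.8355
t₂ = t₁ × 10^0.8355 = 3.3 × 6.847 = 22.6 years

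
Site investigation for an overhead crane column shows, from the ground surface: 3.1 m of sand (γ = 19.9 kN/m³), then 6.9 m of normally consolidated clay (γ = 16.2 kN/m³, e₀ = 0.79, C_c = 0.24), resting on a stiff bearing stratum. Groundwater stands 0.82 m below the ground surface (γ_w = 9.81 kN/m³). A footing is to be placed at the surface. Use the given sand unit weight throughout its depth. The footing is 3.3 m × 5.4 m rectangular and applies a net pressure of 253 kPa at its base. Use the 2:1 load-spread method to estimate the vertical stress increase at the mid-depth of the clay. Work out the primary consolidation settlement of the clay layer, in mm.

Mid-depth of clay below the ground surface: z = 3.1 + 6.9/2 = 6.55 m.
Total vertical stress at mid-clay: σ_v = 19.9×3.1 + 16.2×3.45 = 117.58 kPa.
Pore pressure: u = 9.81×(6.55 − 0.82) = 56.211 kPa.
Initial effective stress: σ'_0 = σ_v − u = 117.58 − 56.211 = 61.369 kPa.
Stress increase at mid-clay by the 2:1 spreading method:
Δσ = qBL/((B+z)(L+z)) = 253×3.3×5.4/((3.3+6.55)(5.4+6.55)) = 38.302 kPa
Final effective stress: σ'_f = σ'_0 + Δσ = 61.369 + 38.302 = 99.671 kPa.
Normally consolidated clay, so the full stress increment lies on the virgin compression line:
S_c = C_c·H/(1+e₀)·log₁₀(σ'_f/σ'_0) = 0.24×6.9/(1+0.79)×log₁₀(99.671/61.369)
    = 0.92514 × 0.21062 = 0.1949 m

S_c ≈ 195 mm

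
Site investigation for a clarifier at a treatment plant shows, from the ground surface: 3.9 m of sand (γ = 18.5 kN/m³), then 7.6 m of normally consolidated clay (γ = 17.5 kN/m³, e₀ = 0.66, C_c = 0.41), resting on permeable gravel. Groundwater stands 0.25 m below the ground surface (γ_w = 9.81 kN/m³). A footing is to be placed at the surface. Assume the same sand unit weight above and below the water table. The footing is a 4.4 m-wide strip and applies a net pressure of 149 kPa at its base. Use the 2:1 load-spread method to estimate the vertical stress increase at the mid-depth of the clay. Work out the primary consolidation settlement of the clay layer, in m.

S_c ≈ 0.491 m

Mid-depth of clay below the ground surface: z = 3.9 + 7.6/2 = 7.7 m.
Total vertical stress at mid-clay: σ_v = 18.5×3.9 + 17.5×3.8 = 138.65 kPa.
Pore pressure: u = 9.81×(7.7 − 0.25) = 73.085 kPa.
Initial effective stress: σ'_0 = σ_v − u = 138.65 − 73.085 = 65.565 kPa.
Stress increase at mid-clay by the 2:1 spreading method:
Δσ = qB/(B+z) = 149×4.4/(4.4+7.7) = 54.182 kPa
Final effective stress: σ'_f = σ'_0 + Δσ = 65.565 + 54.182 = 119.75 kPa.
Normally consolidated clay, so the full stress increment lies on the virgin compression line:
S_c = C_c·H/(1+e₀)·log₁₀(σ'_f/σ'_0) = 0.41×7.6/(1+0.66)×log₁₀(119.75/65.565)
    = 1.8771 × 0.2616 = 0.491 m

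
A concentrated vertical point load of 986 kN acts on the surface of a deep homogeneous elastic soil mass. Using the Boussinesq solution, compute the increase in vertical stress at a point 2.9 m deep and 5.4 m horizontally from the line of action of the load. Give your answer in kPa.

Boussinesq vertical stress below a point load on an elastic half-space:
Δσ_z = 3P/(2πz²) · [1 + (r/z)²]^(−5/2)
r/z = 5.4/2.9 = 1.8621; [1+(r/z)²]^(−5/2) = 0.023708.
Δσ_z = 3×986/(2π×2.9²) × 0.023708 = 55.979 × 0.023708 = 1.327 kPa

Δσ_z ≈ 1.33 kPa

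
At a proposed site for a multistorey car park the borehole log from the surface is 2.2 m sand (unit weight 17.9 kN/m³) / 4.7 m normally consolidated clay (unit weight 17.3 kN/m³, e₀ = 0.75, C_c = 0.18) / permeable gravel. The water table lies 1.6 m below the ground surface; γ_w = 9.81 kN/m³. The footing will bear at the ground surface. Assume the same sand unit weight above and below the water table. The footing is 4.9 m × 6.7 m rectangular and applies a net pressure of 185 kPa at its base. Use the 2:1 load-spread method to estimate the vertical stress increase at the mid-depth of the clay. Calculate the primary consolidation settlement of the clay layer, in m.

Mid-depth of clay below the ground surface: z = 2.2 + 4.7/2 = 4.55 m.
Total vertical stress at mid-clay: σ_v = 17.9×2.2 + 17.3×2.35 = 80.035 kPa.
Pore pressure: u = 9.81×(4.55 − 1.6) = 28.94 kPa.
Initial effective stress: σ'_0 = σ_v − u = 80.035 − 28.94 = 51.095 kPa.
Stress increase at mid-clay by the 2:1 spreading method:
Δσ = qBL/((B+z)(L+z)) = 185×4.9×6.7/((4.9+4.55)(6.7+4.55)) = 57.129 kPa
Final effective stress: σ'_f = σ'_0 + Δσ = 51.095 + 57.129 = 108.22 kPa.
Normally consolidated clay, so the full stress increment lies on the virgin compression line:
S_c = C_c·H/(1+e₀)·log₁₀(σ'_f/σ'_0) = 0.18×4.7/(1+0.75)×log₁₀(108.22/51.095)
    = 0.48343 × 0.32593 = 0.1576 m

S_c ≈ 0.158 m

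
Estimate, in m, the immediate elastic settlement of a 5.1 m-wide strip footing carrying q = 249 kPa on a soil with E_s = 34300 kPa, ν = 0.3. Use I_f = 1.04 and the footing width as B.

S_e ≈ 0.035 m

Immediate (elastic) settlement: S_e = q·B·(1−ν²)/E_s · I_f.
S_e = 249 × 5.1 × (1 − 0.3²) / 34300 × 1.04
    = 249 × 5.1 × 0.91 / 34300 × 1.04
    = 0.03504 m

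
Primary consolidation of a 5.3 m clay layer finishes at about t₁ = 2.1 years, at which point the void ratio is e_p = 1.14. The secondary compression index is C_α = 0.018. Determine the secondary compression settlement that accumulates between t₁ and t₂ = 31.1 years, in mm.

S_s ≈ 52.2 mm

Secondary compression: S_s = C_α·H/(1+e_p)·log₁₀(t₂/t₁)
S_s = 0.018×5.3/(1+1.14)×log₁₀(31.1/2.1)
    = 0.04458 × 1.171 = 0.05218 m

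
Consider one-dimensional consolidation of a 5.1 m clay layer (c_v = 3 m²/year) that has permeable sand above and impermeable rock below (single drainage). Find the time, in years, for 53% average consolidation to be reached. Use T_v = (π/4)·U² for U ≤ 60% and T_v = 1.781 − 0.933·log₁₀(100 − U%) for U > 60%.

t ≈ 1.91 years

Drainage path length: H_d = H = 5.1 m (single drainage).
U ≤ 60%: T_v = (π/4)·U² = (π/4)×0.53² = 0.22062.
t = T_v·H_d²/c_v = 0.22062×5.1²/3 = 1.913 years.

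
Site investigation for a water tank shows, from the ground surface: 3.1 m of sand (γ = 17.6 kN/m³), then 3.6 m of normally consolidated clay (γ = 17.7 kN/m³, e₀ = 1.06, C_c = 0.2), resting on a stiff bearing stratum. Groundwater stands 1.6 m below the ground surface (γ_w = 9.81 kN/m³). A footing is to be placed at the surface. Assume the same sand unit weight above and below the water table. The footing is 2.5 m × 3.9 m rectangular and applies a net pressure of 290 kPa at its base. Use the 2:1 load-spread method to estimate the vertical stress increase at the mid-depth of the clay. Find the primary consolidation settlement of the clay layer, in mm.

S_c ≈ 89.5 mm

Mid-depth of clay below the ground surface: z = 3.1 + 3.6/2 = 4.9 m.
Total vertical stress at mid-clay: σ_v = 17.6×3.1 + 17.7×1.8 = 86.42 kPa.
Pore pressure: u = 9.81×(4.9 − 1.6) = 32.373 kPa.
Initial effective stress: σ'_0 = σ_v − u = 86.42 − 32.373 = 54.047 kPa.
Stress increase at mid-clay by the 2:1 spreading method:
Δσ = qBL/((B+z)(L+z)) = 290×2.5×3.9/((2.5+4.9)(3.9+4.9)) = 43.42 kPa
Final effective stress: σ'_f = σ'_0 + Δσ = 54.047 + 43.42 = 97.467 kPa.
Normally consolidated clay, so the full stress increment lies on the virgin compression line:
S_c = C_c·H/(1+e₀)·log₁₀(σ'_f/σ'_0) = 0.2×3.6/(1+1.06)×log₁₀(97.467/54.047)
    = 0.34951 × 0.25609 = 0.08951 m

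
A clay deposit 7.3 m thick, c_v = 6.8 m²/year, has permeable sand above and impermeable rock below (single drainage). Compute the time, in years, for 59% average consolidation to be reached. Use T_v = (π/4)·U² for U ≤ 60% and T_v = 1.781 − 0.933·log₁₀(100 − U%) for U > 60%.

t ≈ 2.14 years

Drainage path length: H_d = H = 7.3 m (single drainage).
U ≤ 60%: T_v = (π/4)·U² = (π/4)×0.59² = 0.2734.
t = T_v·H_d²/c_v = 0.2734×7.3²/6.8 = 2.143 years.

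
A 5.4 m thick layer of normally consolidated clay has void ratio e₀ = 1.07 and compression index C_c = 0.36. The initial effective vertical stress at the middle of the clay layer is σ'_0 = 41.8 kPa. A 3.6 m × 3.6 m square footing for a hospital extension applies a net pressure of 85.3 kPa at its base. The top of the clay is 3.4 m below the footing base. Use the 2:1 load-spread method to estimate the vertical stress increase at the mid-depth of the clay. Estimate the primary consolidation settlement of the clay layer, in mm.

S_c ≈ 101 mm

Mid-depth of clay below the footing base: z = 3.4 + 5.4/2 = 6.1 m.
Stress increase at mid-clay by the 2:1 spreading method:
Δσ = qBL/((B+z)(L+z)) = 85.3×3.6×3.6/((3.6+6.1)(3.6+6.1)) = 11.749 kPa
Final effective stress: σ'_f = σ'_0 + Δσ = 41.8 + 11.749 = 53.549 kPa.
Normally consolidated clay, so the full stress increment lies on the virgin compression line:
S_c = C_c·H/(1+e₀)·log₁₀(σ'_f/σ'_0) = 0.36×5.4/(1+1.07)×log₁₀(53.549/41.8)
    = 0.93913 × 0.10758 = 0.101 m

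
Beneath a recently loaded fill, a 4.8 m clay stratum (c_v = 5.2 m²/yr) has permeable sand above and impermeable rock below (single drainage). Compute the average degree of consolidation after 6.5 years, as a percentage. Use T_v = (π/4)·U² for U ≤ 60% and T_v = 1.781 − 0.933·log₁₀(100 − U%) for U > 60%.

U ≈ 97.8 %

Drainage path length: H_d = H = 4.8 m (single drainage).
T_v = c_v·t/H_d² = 5.2×6.5/4.8² = 1.467.
T_v = 1.467 corresponds to the U > 60% branch:
U = 1 − 10^((1.781 − T_v)/0.933)/100 = 0.9783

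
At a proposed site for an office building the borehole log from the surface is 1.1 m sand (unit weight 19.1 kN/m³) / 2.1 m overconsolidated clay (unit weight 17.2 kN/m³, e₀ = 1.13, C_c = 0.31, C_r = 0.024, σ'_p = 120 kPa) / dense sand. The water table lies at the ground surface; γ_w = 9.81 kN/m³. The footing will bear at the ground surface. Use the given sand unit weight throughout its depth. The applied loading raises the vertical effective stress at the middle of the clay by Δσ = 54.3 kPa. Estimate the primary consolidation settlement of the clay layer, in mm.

Mid-depth of clay below the ground surface: z = 1.1 + 2.1/2 = 2.15 m.
Total vertical stress at mid-clay: σ_v = 19.1×1.1 + 17.2×1.05 = 39.07 kPa.
Pore pressure: u = 9.81×(2.15 − 0) = 21.091 kPa.
Initial effective stress: σ'_0 = σ_v − u = 39.07 − 21.091 = 17.979 kPa.
Final effective stress: σ'_f = 17.979 + 54.3 = 72.279 kPa.
σ'_f = 72.279 ≤ σ'_p = 120 kPa, so the clay remains overconsolidated and only the recompression index applies:
S_c = C_r·H/(1+e₀)·log₁₀(σ'_f/σ'_0) = 0.024×2.1/2.13×log₁₀(72.279/17.979)
    = 0.023662 × 0.60425 = 0.0143 m

S_c ≈ 14.3 mm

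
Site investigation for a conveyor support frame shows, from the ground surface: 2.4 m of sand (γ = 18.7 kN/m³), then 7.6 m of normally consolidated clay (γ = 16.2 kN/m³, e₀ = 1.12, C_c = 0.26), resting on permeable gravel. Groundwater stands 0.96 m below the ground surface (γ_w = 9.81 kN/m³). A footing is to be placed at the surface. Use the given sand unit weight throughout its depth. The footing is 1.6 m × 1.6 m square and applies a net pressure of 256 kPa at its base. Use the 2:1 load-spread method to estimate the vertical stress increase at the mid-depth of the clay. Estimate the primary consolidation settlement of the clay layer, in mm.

Mid-depth of clay below the ground surface: z = 2.4 + 7.6/2 = 6.2 m.
Total vertical stress at mid-clay: σ_v = 18.7×2.4 + 16.2×3.8 = 106.44 kPa.
Pore pressure: u = 9.81×(6.2 − 0.96) = 51.404 kPa.
Initial effective stress: σ'_0 = σ_v − u = 106.44 − 51.404 = 55.036 kPa.
Stress increase at mid-clay by the 2:1 spreading method:
Δσ = qBL/((B+z)(L+z)) = 256×1.6×1.6/((1.6+6.2)(1.6+6.2)) = 10.772 kPa
Final effective stress: σ'_f = σ'_0 + Δσ = 55.036 + 10.772 = 65.808 kPa.
Normally consolidated clay, so the full stress increment lies on the virgin compression line:
S_c = C_c·H/(1+e₀)·log₁₀(σ'_f/σ'_0) = 0.26×7.6/(1+1.12)×log₁₀(65.808/55.036)
    = 0.93208 × 0.077632 = 0.07236 m

S_c ≈ 72.4 mm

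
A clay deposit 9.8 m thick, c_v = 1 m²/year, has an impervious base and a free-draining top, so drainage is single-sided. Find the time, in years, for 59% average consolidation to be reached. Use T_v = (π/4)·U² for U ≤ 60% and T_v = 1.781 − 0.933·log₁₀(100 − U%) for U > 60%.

t ≈ 26.3 years

Drainage path length: H_d = H = 9.8 m (single drainage).
U ≤ 60%: T_v = (π/4)·U² = (π/4)×0.59² = 0.2734.
t = T_v·H_d²/c_v = 0.2734×9.8²/1 = 26.26 years.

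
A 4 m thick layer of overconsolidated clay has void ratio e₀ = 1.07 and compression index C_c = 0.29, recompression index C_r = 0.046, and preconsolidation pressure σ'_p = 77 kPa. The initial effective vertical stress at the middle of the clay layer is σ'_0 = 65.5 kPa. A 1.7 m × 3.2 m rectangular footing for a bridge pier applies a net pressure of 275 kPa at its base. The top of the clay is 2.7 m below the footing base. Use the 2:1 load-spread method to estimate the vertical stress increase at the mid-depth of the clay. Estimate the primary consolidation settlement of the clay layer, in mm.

S_c ≈ 57.6 mm

Mid-depth of clay below the footing base: z = 2.7 + 4/2 = 4.7 m.
Stress increase at mid-clay by the 2:1 spreading method:
Δσ = qBL/((B+z)(L+z)) = 275×1.7×3.2/((1.7+4.7)(3.2+4.7)) = 29.589 kPa
Final effective stress: σ'_f = 65.5 + 29.589 = 95.089 kPa.
σ'_f = 95.089 > σ'_p = 77 kPa, so the stress path crosses the preconsolidation pressure — recompression up to σ'_p, then virgin compression beyond:
S_c = H/(1+e₀)·[C_r·log₁₀(σ'_p/σ'_0) + C_c·log₁₀(σ'_f/σ'_p)]
    = 4/2.07 × [0.046×log₁₀(77/65.5) + 0.29×log₁₀(95.089/77)]
    = 1.9324 × [0.0032315 + 0.026575] = 0.0576 m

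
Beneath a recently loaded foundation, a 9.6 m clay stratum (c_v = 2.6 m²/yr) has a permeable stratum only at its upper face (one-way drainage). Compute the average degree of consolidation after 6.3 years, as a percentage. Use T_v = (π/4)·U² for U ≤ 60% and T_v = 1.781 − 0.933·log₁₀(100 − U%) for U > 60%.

U ≈ 47.6 %

Drainage path length: H_d = H = 9.6 m (single drainage).
T_v = c_v·t/H_d² = 2.6×6.3/9.6² = 0.17773.
T_v = 0.17773 corresponds to the U ≤ 60% branch:
U = √(4T_v/π) = 0.4757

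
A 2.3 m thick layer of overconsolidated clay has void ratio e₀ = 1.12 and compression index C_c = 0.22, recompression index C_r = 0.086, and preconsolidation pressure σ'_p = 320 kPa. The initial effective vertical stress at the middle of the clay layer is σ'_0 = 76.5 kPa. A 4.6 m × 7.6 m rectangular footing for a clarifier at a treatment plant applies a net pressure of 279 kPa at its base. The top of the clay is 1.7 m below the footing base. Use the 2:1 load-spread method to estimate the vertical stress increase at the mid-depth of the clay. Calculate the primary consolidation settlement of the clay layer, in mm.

S_c ≈ 39.3 mm

Mid-depth of clay below the footing base: z = 1.7 + 2.3/2 = 2.85 m.
Stress increase at mid-clay by the 2:1 spreading method:
Δσ = qBL/((B+z)(L+z)) = 279×4.6×7.6/((4.6+2.85)(7.6+2.85)) = 125.29 kPa
Final effective stress: σ'_f = 76.5 + 125.29 = 201.79 kPa.
σ'_f = 201.79 ≤ σ'_p = 320 kPa, so the clay remains overconsolidated and only the recompression index applies:
S_c = C_r·H/(1+e₀)·log₁₀(σ'_f/σ'_0) = 0.086×2.3/2.12×log₁₀(201.79/76.5)
    = 0.093301 × 0.42124 = 0.0393 m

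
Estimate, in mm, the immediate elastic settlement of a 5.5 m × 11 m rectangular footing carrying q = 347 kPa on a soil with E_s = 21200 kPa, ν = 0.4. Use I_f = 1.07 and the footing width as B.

S_e ≈ 80.9 mm

Immediate (elastic) settlement: S_e = q·B·(1−ν²)/E_s · I_f.
S_e = 347 × 5.5 × (1 − 0.4²) / 21200 × 1.07
    = 347 × 5.5 × 0.84 / 21200 × 1.07
    = 0.08091 m = 80.91 mm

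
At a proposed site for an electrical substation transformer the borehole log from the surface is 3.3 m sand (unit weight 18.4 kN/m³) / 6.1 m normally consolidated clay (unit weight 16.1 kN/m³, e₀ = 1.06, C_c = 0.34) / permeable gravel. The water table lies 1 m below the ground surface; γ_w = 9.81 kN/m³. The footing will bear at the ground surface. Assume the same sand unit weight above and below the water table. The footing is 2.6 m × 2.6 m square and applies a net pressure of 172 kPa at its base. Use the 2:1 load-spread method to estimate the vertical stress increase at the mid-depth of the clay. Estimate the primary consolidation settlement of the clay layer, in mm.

S_c ≈ 98.7 mm

Mid-depth of clay below the ground surface: z = 3.3 + 6.1/2 = 6.35 m.
Total vertical stress at mid-clay: σ_v = 18.4×3.3 + 16.1×3.05 = 109.82 kPa.
Pore pressure: u = 9.81×(6.35 − 1) = 52.483 kPa.
Initial effective stress: σ'_0 = σ_v − u = 109.82 − 52.483 = 57.337 kPa.
Stress increase at mid-clay by the 2:1 spreading method:
Δσ = qBL/((B+z)(L+z)) = 172×2.6×2.6/((2.6+6.35)(2.6+6.35)) = 14.515 kPa
Final effective stress: σ'_f = σ'_0 + Δσ = 57.337 + 14.515 = 71.852 kPa.
Normally consolidated clay, so the full stress increment lies on the virgin compression line:
S_c = C_c·H/(1+e₀)·log₁₀(σ'_f/σ'_0) = 0.34×6.1/(1+1.06)×log₁₀(71.852/57.337)
    = 1.0068 × 0.098004 = 0.09867 m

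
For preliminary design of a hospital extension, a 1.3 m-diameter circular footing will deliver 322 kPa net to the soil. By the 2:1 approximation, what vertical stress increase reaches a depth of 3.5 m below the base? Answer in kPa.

Δσ_z ≈ 23.6 kPa

By the 2:1 method the load spreads at 1 horizontal : 2 vertical, so at depth z the loaded area has grown by z in each plan dimension:
Δσ ≈ qD²/(D+z)² = 322×1.3²/(1.3+3.5)² = 23.619 kPa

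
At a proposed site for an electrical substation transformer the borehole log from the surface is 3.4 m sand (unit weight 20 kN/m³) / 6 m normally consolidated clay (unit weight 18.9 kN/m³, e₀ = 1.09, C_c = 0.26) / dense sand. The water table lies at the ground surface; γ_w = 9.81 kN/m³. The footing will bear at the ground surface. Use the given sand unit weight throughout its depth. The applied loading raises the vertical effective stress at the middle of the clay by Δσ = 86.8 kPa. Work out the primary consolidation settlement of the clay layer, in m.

S_c ≈ 0.284 m

Mid-depth of clay below the ground surface: z = 3.4 + 6/2 = 6.4 m.
Total vertical stress at mid-clay: σ_v = 20×3.4 + 18.9×3 = 124.7 kPa.
Pore pressure: u = 9.81×(6.4 − 0) = 62.784 kPa.
Initial effective stress: σ'_0 = σ_v − u = 124.7 − 62.784 = 61.916 kPa.
Final effective stress: σ'_f = σ'_0 + Δσ = 61.916 + 86.8 = 148.72 kPa.
Normally consolidated clay, so the full stress increment lies on the virgin compression line:
S_c = C_c·H/(1+e₀)·log₁₀(σ'_f/σ'_0) = 0.26×6/(1+1.09)×log₁₀(148.72/61.916)
    = 0.74641 × 0.38057 = 0.2841 m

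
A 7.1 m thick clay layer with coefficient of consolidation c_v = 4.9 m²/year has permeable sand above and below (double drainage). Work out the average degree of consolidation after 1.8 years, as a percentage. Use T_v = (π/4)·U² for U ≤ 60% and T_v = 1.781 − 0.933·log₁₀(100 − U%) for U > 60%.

U ≈ 85.6 %

Drainage path length: H_d = H/2 = 3.55 m (double drainage).
T_v = c_v·t/H_d² = 4.9×1.8/3.55² = 0.69986.
T_v = 0.69986 corresponds to the U > 60% branch:
U = 1 − 10^((1.781 − T_v)/0.933)/100 = 0.8559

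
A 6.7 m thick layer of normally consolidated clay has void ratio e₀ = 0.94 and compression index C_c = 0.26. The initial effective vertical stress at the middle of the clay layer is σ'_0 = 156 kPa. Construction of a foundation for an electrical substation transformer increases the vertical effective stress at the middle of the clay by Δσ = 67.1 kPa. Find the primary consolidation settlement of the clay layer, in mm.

Final effective stress: σ'_f = σ'_0 + Δσ = 156 + 67.1 = 223.1 kPa.
Normally consolidated clay, so the full stress increment lies on the virgin compression line:
S_c = C_c·H/(1+e₀)·log₁₀(σ'_f/σ'_0) = 0.26×6.7/(1+0.94)×log₁₀(223.1/156)
    = 0.89794 × 0.15537 = 0.1395 m

S_c ≈ 140 mm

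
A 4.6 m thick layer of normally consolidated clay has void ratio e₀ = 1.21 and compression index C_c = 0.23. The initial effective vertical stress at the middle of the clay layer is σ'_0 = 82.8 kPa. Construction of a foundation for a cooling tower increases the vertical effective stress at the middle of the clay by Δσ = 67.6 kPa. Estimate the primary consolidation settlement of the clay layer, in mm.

S_c ≈ 124 mm

Final effective stress: σ'_f = σ'_0 + Δσ = 82.8 + 67.6 = 150.4 kPa.
Normally consolidated clay, so the full stress increment lies on the virgin compression line:
S_c = C_c·H/(1+e₀)·log₁₀(σ'_f/σ'_0) = 0.23×4.6/(1+1.21)×log₁₀(150.4/82.8)
    = 0.47873 × 0.25922 = 0.1241 m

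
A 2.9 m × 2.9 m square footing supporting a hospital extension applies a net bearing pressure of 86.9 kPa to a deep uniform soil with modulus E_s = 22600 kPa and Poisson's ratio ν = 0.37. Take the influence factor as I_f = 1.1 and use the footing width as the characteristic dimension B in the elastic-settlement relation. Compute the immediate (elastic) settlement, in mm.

S_e ≈ 10.6 mm

Immediate (elastic) settlement: S_e = q·B·(1−ν²)/E_s · I_f.
S_e = 86.9 × 2.9 × (1 − 0.37²) / 22600 × 1.1
    = 86.9 × 2.9 × 0.8631 / 22600 × 1.1
    = 0.01059 m = 10.59 mm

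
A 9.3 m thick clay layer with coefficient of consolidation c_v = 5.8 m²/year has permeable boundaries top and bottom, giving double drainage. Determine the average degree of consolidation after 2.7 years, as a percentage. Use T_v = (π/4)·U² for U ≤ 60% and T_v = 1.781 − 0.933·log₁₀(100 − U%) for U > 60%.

Drainage path length: H_d = H/2 = 4.65 m (double drainage).
T_v = c_v·t/H_d² = 5.8×2.7/4.65² = 0.72425.
T_v = 0.72425 corresponds to the U > 60% branch:
U = 1 − 10^((1.781 − T_v)/0.933)/100 = 0.8643

U ≈ 86.4 %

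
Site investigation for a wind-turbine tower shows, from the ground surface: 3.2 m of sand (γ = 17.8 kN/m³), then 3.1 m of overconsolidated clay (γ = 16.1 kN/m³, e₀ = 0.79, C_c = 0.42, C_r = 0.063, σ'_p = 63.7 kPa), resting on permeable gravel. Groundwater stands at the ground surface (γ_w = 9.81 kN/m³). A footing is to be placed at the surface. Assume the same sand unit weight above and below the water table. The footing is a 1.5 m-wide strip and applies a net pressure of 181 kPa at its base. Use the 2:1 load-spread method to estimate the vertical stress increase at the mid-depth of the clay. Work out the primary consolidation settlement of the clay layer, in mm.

S_c ≈ 95 mm

Mid-depth of clay below the ground surface: z = 3.2 + 3.1/2 = 4.75 m.
Total vertical stress at mid-clay: σ_v = 17.8×3.2 + 16.1×1.55 = 81.915 kPa.
Pore pressure: u = 9.81×(4.75 − 0) = 46.598 kPa.
Initial effective stress: σ'_0 = σ_v − u = 81.915 − 46.598 = 35.317 kPa.
Stress increase at mid-clay by the 2:1 spreading method:
Δσ = qB/(B+z) = 181×1.5/(1.5+4.75) = 43.44 kPa
Final effective stress: σ'_f = 35.317 + 43.44 = 78.757 kPa.
σ'_f = 78.757 > σ'_p = 63.7 kPa, so the stress path crosses the preconsolidation pressure — recompression up to σ'_p, then virgin compression beyond:
S_c = H/(1+e₀)·[C_r·log₁₀(σ'_p/σ'_0) + C_c·log₁₀(σ'_f/σ'_p)]
    = 3.1/1.79 × [0.063×log₁₀(63.7/35.317) + 0.42×log₁₀(78.757/63.7)]
    = 1.7318 × [0.016138 + 0.038703] = 0.09497 m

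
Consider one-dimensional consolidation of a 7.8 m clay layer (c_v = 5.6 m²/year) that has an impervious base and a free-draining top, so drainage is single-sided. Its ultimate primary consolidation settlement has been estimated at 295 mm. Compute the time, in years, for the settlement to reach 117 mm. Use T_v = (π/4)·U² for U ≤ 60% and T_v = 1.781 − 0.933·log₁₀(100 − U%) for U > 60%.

Drainage path length: H_d = H = 7.8 m (single drainage).
U = S(t)/S_ult = 117/295 = 0.3966.
U ≤ 60%: T_v = (π/4)·U² = (π/4)×0.39661² = 0.12354.
t = T_v·H_d²/c_v = 0.12354×7.8²/5.6 = 1.342 years.

t ≈ 1.34 years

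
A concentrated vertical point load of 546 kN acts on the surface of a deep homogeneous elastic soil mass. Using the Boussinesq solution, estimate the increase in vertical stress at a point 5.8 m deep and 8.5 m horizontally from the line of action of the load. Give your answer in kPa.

Δσ_z ≈ 0.441 kPa

Boussinesq vertical stress below a point load on an elastic half-space:
Δσ_z = 3P/(2πz²) · [1 + (r/z)²]^(−5/2)
r/z = 8.5/5.8 = 1.4655; [1+(r/z)²]^(−5/2) = 0.056886.
Δσ_z = 3×546/(2π×5.8²) × 0.056886 = 7.7496 × 0.056886 = 0.4408 kPa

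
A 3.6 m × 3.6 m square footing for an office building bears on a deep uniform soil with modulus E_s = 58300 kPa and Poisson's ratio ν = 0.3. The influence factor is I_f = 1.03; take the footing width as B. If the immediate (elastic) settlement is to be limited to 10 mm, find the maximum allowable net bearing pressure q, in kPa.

S_e = q·B·(1−ν²)/E_s · I_f  ⇒  q = S_e·E_s / (B·(1−ν²)·I_f).
q = 0.01 × 58300 / (3.6 × 0.91 × 1.03) = 172.8 kPa

q ≈ 173 kPa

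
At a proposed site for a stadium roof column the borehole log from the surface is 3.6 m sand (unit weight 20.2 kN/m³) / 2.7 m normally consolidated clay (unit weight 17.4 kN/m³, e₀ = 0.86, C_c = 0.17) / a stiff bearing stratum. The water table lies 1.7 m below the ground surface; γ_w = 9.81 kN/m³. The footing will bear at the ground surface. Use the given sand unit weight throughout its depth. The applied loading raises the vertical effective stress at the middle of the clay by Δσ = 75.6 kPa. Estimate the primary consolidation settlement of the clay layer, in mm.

Mid-depth of clay below the ground surface: z = 3.6 + 2.7/2 = 4.95 m.
Total vertical stress at mid-clay: σ_v = 20.2×3.6 + 17.4×1.35 = 96.21 kPa.
Pore pressure: u = 9.81×(4.95 − 1.7) = 31.883 kPa.
Initial effective stress: σ'_0 = σ_v − u = 96.21 − 31.883 = 64.327 kPa.
Final effective stress: σ'_f = σ'_0 + Δσ = 64.327 + 75.6 = 139.93 kPa.
Normally consolidated clay, so the full stress increment lies on the virgin compression line:
S_c = C_c·H/(1+e₀)·log₁₀(σ'_f/σ'_0) = 0.17×2.7/(1+0.86)×log₁₀(139.93/64.327)
    = 0.24677 × 0.33752 = 0.08329 m

S_c ≈ 83.3 mm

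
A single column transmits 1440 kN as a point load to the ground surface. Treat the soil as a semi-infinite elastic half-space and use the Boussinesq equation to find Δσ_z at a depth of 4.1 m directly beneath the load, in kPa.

Δσ_z ≈ 40.9 kPa

Boussinesq vertical stress below a point load on an elastic half-space:
Δσ_z = 3P/(2πz²) · [1 + (r/z)²]^(−5/2)
r/z = 0/4.1 = 0; [1+(r/z)²]^(−5/2) = 1.
Δσ_z = 3×1440/(2π×4.1²) × 1 = 40.901 × 1 = 40.9 kPa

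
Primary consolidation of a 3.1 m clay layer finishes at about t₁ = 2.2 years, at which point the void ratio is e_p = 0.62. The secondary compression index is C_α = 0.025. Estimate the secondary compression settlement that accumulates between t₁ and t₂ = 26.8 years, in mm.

S_s ≈ 51.9 mm

Secondary compression: S_s = C_α·H/(1+e_p)·log₁₀(t₂/t₁)
S_s = 0.025×3.1/(1+0.62)×log₁₀(26.8/2.2)
    = 0.04784 × 1.086 = 0.05194 m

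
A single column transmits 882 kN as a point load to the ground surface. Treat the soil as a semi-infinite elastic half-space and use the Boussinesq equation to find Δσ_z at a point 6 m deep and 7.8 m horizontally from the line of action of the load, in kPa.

Boussinesq vertical stress below a point load on an elastic half-space:
Δσ_z = 3P/(2πz²) · [1 + (r/z)²]^(−5/2)
r/z = 7.8/6 = 1.3; [1+(r/z)²]^(−5/2) = 0.08426.
Δσ_z = 3×882/(2π×6²) × 0.08426 = 11.698 × 0.08426 = 0.9857 kPa

Δσ_z ≈ 0.986 kPa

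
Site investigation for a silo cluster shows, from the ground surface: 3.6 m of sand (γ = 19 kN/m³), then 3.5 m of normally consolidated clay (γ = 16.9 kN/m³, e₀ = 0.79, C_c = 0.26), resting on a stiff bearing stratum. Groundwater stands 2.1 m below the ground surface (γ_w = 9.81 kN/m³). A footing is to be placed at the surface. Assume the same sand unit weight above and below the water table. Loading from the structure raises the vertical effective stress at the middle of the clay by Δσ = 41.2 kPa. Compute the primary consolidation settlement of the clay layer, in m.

Mid-depth of clay below the ground surface: z = 3.6 + 3.5/2 = 5.35 m.
Total vertical stress at mid-clay: σ_v = 19×3.6 + 16.9×1.75 = 97.975 kPa.
Pore pressure: u = 9.81×(5.35 − 2.1) = 31.883 kPa.
Initial effective stress: σ'_0 = σ_v − u = 97.975 − 31.883 = 66.092 kPa.
Final effective stress: σ'_f = σ'_0 + Δσ = 66.092 + 41.2 = 107.29 kPa.
Normally consolidated clay, so the full stress increment lies on the virgin compression line:
S_c = C_c·H/(1+e₀)·log₁₀(σ'_f/σ'_0) = 0.26×3.5/(1+0.79)×log₁₀(107.29/66.092)
    = 0.50838 × 0.21041 = 0.107 m

S_c ≈ 0.107 m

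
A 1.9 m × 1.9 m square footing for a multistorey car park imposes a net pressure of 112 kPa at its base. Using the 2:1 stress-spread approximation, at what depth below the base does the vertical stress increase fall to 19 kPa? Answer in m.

2:1 spreading — at depth z the loaded area has grown by z in each plan dimension:
qB²/(B+z)² = Δσ_z ⇒ z = B(√(q/Δσ_z) − 1) = 1.9×(√(112/19) − 1) = 2.713 m

z ≈ 2.71 m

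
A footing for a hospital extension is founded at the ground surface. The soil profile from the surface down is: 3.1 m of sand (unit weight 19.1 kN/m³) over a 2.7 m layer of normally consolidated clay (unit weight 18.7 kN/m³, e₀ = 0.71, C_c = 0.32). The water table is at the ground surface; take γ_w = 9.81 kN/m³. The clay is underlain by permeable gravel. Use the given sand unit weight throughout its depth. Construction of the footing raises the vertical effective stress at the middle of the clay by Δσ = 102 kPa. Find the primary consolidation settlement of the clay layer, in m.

S_c ≈ 0.275 m

Mid-depth of clay below the ground surface: z = 3.1 + 2.7/2 = 4.45 m.
Total vertical stress at mid-clay: σ_v = 19.1×3.1 + 18.7×1.35 = 84.455 kPa.
Pore pressure: u = 9.81×(4.45 − 0) = 43.655 kPa.
Initial effective stress: σ'_0 = σ_v − u = 84.455 − 43.655 = 40.8 kPa.
Final effective stress: σ'_f = σ'_0 + Δσ = 40.8 + 102 = 142.8 kPa.
Normally consolidated clay, so the full stress increment lies on the virgin compression line:
S_c = C_c·H/(1+e₀)·log₁₀(σ'_f/σ'_0) = 0.32×2.7/(1+0.71)×log₁₀(142.8/40.8)
    = 0.50526 × 0.54407 = 0.2749 m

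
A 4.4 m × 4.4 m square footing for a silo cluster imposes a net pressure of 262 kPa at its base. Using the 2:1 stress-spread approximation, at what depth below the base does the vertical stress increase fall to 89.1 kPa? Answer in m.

2:1 spreading — at depth z the loaded area has grown by z in each plan dimension:
qB²/(B+z)² = Δσ_z ⇒ z = B(√(q/Δσ_z) − 1) = 4.4×(√(262/89.1) − 1) = 3.145 m

z ≈ 3.15 m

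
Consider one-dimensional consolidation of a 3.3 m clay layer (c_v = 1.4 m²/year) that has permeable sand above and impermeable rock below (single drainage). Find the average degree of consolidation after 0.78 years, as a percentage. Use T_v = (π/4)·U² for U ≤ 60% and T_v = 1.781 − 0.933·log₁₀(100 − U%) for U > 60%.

Drainage path length: H_d = H = 3.3 m (single drainage).
T_v = c_v·t/H_d² = 1.4×0.78/3.3² = 0.10028.
T_v = 0.10028 corresponds to the U ≤ 60% branch:
U = √(4T_v/π) = 0.3573

U ≈ 35.7 %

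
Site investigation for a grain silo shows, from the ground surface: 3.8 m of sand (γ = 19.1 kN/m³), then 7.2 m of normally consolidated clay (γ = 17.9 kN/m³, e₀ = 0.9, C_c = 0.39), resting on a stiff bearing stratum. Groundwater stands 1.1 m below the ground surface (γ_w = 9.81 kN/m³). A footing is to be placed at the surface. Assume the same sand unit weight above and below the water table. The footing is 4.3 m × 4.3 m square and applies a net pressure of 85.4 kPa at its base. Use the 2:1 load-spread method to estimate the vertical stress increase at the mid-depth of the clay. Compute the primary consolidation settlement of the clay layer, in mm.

S_c ≈ 91.6 mm

Mid-depth of clay below the ground surface: z = 3.8 + 7.2/2 = 7.4 m.
Total vertical stress at mid-clay: σ_v = 19.1×3.8 + 17.9×3.6 = 137.02 kPa.
Pore pressure: u = 9.81×(7.4 − 1.1) = 61.803 kPa.
Initial effective stress: σ'_0 = σ_v − u = 137.02 − 61.803 = 75.217 kPa.
Stress increase at mid-clay by the 2:1 spreading method:
Δσ = qBL/((B+z)(L+z)) = 85.4×4.3×4.3/((4.3+7.4)(4.3+7.4)) = 11.535 kPa
Final effective stress: σ'_f = σ'_0 + Δσ = 75.217 + 11.535 = 86.752 kPa.
Normally consolidated clay, so the full stress increment lies on the virgin compression line:
S_c = C_c·H/(1+e₀)·log₁₀(σ'_f/σ'_0) = 0.39×7.2/(1+0.9)×log₁₀(86.752/75.217)
    = 1.4779 × 0.061963 = 0.09158 m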